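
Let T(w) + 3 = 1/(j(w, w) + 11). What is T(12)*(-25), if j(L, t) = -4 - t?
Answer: 80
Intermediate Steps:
T(w) = -3 + 1/(7 - w) (T(w) = -3 + 1/((-4 - w) + 11) = -3 + 1/(7 - w))
T(12)*(-25) = ((20 - 3*12)/(-7 + 12))*(-25) = ((20 - 36)/5)*(-25) = ((1/5)*(-16))*(-25) = -16/5*(-25) = 80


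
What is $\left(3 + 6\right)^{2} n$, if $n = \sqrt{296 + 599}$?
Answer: $81 \sqrt{895} \approx 2423.2$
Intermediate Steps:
$n = \sqrt{895} \approx 29.917$
$\left(3 + 6\right)^{2} n = \left(3 + 6\right)^{2} \sqrt{895} = 9^{2} \sqrt{895} = 81 \sqrt{895}$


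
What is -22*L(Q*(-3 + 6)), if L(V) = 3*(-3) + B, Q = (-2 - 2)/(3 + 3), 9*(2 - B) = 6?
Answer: 506/3 ≈ 168.67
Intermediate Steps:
B = 4/3 (B = 2 - ⅑*6 = 2 - ⅔ = 4/3 ≈ 1.3333)
Q = -⅔ (Q = -4/6 = -4*⅙ = -⅔ ≈ -0.66667)
L(V) = -23/3 (L(V) = 3*(-3) + 4/3 = -9 + 4/3 = -23/3)
-22*L(Q*(-3 + 6)) = -22*(-23/3) = 506/3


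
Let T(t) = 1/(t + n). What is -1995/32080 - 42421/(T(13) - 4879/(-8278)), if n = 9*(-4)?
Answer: -51820173527245/666872624 ≈ -77706.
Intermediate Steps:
n = -36
T(t) = 1/(-36 + t) (T(t) = 1/(t - 36) = 1/(-36 + t))
-1995/32080 - 42421/(T(13) - 4879/(-8278)) = -1995/32080 - 42421/(1/(-36 + 13) - 4879/(-8278)) = -1995*1/32080 - 42421/(1/(-23) - 4879*(-1/8278)) = -399/6416 - 42421/(-1/23 + 4879/8278) = -399/6416 - 42421/103939/190394 = -399/6416 - 42421*190394/103939 = -399/6416 - 8076703874/103939 = -51820173527245/666872624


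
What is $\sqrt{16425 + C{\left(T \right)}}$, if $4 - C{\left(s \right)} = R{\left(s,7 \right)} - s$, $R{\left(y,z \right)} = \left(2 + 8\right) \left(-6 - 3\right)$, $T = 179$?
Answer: $11 \sqrt{138} \approx 129.22$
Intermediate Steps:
$R{\left(y,z \right)} = -90$ ($R{\left(y,z \right)} = 10 \left(-9\right) = -90$)
$C{\left(s \right)} = 94 + s$ ($C{\left(s \right)} = 4 - \left(-90 - s\right) = 4 + \left(90 + s\right) = 94 + s$)
$\sqrt{16425 + C{\left(T \right)}} = \sqrt{16425 + \left(94 + 179\right)} = \sqrt{16425 + 273} = \sqrt{16698} = 11 \sqrt{138}$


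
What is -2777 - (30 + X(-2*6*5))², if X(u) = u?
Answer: -3677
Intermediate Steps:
-2777 - (30 + X(-2*6*5))² = -2777 - (30 - 2*6*5)² = -2777 - (30 - 12*5)² = -2777 - (30 - 60)² = -2777 - 1*(-30)² = -2777 - 1*900 = -2777 - 900 = -3677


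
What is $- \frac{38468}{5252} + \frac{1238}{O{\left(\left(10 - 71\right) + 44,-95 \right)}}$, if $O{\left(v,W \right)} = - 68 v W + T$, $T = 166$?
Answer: $- \frac{528084006}{71987851} \approx -7.3357$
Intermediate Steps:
$O{\left(v,W \right)} = 166 - 68 W v$ ($O{\left(v,W \right)} = - 68 v W + 166 = - 68 W v + 166 = 166 - 68 W v$)
$- \frac{38468}{5252} + \frac{1238}{O{\left(\left(10 - 71\right) + 44,-95 \right)}} = - \frac{38468}{5252} + \frac{1238}{166 - - 6460 \left(\left(10 - 71\right) + 44\right)} = \left(-38468\right) \frac{1}{5252} + \frac{1238}{166 - - 6460 \left(-61 + 44\right)} = - \frac{9617}{1313} + \frac{1238}{166 - \left(-6460\right) \left(-17\right)} = - \frac{9617}{1313} + \frac{1238}{166 - 109820} = - \frac{9617}{1313} + \frac{1238}{-109654} = - \frac{9617}{1313} + 1238 \left(- \frac{1}{109654}\right) = - \frac{9617}{1313} - \frac{619}{54827} = - \frac{528084006}{71987851}$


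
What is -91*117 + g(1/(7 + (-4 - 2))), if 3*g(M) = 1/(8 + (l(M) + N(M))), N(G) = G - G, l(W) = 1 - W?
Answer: -255527/24 ≈ -10647.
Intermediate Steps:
N(G) = 0
g(M) = 1/(3*(9 - M)) (g(M) = 1/(3*(8 + ((1 - M) + 0))) = 1/(3*(8 + (1 - M))) = 1/(3*(9 - M)))
-91*117 + g(1/(7 + (-4 - 2))) = -91*117 - 1/(-27 + 3/(7 + (-4 - 2))) = -10647 - 1/(-27 + 3/(7 - 6)) = -10647 - 1/(-27 + 3/1) = -10647 - 1/(-27 + 3*1) = -10647 - 1/(-27 + 3) = -10647 - 1/(-24) = -10647 - 1*(-1/24) = -10647 + 1/24 = -255527/24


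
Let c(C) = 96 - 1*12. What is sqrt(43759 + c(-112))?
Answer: sqrt(43843) ≈ 209.39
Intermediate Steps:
c(C) = 84 (c(C) = 96 - 12 = 84)
sqrt(43759 + c(-112)) = sqrt(43759 + 84) = sqrt(43843)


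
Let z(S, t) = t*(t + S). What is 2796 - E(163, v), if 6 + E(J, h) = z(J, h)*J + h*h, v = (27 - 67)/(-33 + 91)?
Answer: 17700902/841 ≈ 21047.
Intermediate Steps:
z(S, t) = t*(S + t)
v = -20/29 (v = -40/58 = -40*1/58 = -20/29 ≈ -0.68966)
E(J, h) = -6 + h**2 + J*h*(J + h) (E(J, h) = -6 + ((h*(J + h))*J + h*h) = -6 + (J*h*(J + h) + h**2) = -6 + (h**2 + J*h*(J + h)) = -6 + h**2 + J*h*(J + h))
2796 - E(163, v) = 2796 - (-6 + (-20/29)**2 + 163*(-20/29)*(163 - 20/29)) = 2796 - (-6 + 400/841 + 163*(-20/29)*(4707/29)) = 2796 - (-6 + 400/841 - 15344820/841) = 2796 - 1*(-15349466/841) = 2796 + 15349466/841 = 17700902/841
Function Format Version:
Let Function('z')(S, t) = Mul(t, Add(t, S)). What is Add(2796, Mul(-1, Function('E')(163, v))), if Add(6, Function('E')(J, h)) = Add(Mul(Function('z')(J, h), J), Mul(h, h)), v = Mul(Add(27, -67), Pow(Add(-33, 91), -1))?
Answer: Rational(17700902, 841) ≈ 21047.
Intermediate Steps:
Function('z')(S, t) = Mul(t, Add(S, t))
v = Rational(-20, 29) (v = Mul(-40, Pow(58, -1)) = Mul(-40, Rational(1, 58)) = Rational(-20, 29) ≈ -0.68966)
Function('E')(J, h) = Add(-6, Pow(h, 2), Mul(J, h, Add(J, h))) (Function('E')(J, h) = Add(-6, Add(Mul(Mul(h, Add(J, h)), J), Mul(h, h))) = Add(-6, Add(Mul(J, h, Add(J, h)), Pow(h, 2))) = Add(-6, Add(Pow(h, 2), Mul(J, h, Add(J, h)))) = Add(-6, Pow(h, 2), Mul(J, h, Add(J, h))))
Add(2796, Mul(-1, Function('E')(163, v))) = Add(2796, Mul(-1, Add(-6, Pow(Rational(-20, 29), 2), Mul(163, Rational(-20, 29), Add(163, Rational(-20, 29)))))) = Add(2796, Mul(-1, Add(-6, Rational(400, 841), Mul(163, Rational(-20, 29), Rational(4707, 29))))) = Add(2796, Mul(-1, Add(-6, Rational(400, 841), Rational(-15344820, 841)))) = Add(2796, Mul(-1, Rational(-15349466, 841))) = Add(2796, Rational(15349466, 841)) = Rational(17700902, 841)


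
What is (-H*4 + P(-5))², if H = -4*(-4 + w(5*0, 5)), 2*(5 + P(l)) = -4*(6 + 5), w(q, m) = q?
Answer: 8281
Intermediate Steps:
P(l) = -27 (P(l) = -5 + (-4*(6 + 5))/2 = -5 + (-4*11)/2 = -5 + (½)*(-44) = -5 - 22 = -27)
H = 16 (H = -4*(-4 + 5*0) = -4*(-4 + 0) = -4*(-4) = 16)
(-H*4 + P(-5))² = (-1*16*4 - 27)² = (-16*4 - 27)² = (-64 - 27)² = (-91)² = 8281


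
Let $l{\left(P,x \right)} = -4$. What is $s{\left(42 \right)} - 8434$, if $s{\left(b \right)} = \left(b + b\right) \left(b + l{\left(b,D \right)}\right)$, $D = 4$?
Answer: $-5242$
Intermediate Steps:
$s{\left(b \right)} = 2 b \left(-4 + b\right)$ ($s{\left(b \right)} = \left(b + b\right) \left(b - 4\right) = 2 b \left(-4 + b\right)$)
$s{\left(42 \right)} - 8434 = 2 \cdot 42 \left(-4 + 42\right) - 8434 = 2 \cdot 42 \cdot 38 - 8434 = 3192 - 8434 = -5242$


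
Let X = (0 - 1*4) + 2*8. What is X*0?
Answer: 0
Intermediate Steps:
X = 12 (X = (0 - 4) + 16 = -4 + 16 = 12)
X*0 = 12*0 = 0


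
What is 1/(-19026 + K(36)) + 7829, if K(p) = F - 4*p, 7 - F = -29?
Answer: 149800085/19134 ≈ 7829.0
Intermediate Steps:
F = 36 (F = 7 - 1*(-29) = 7 + 29 = 36)
K(p) = 36 - 4*p
1/(-19026 + K(36)) + 7829 = 1/(-19026 + (36 - 4*36)) + 7829 = 1/(-19026 + (36 - 144)) + 7829 = 1/(-19026 - 108) + 7829 = 1/(-19134) + 7829 = -1/19134 + 7829 = 149800085/19134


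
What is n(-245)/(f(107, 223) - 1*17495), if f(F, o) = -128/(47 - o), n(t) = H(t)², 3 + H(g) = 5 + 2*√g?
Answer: 10736/192437 - 88*I*√5/27491 ≈ 0.05579 - 0.0071578*I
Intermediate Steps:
H(g) = 2 + 2*√g (H(g) = -3 + (5 + 2*√g) = 2 + 2*√g)
n(t) = (2 + 2*√t)²
n(-245)/(f(107, 223) - 1*17495) = (4*(1 + √(-245))²)/(128/(-47 + 223) - 1*17495) = (4*(1 + 7*I*√5)²)/(128/176 - 17495) = (4*(1 + 7*I*√5)²)/(128*(1/176) - 17495) = (4*(1 + 7*I*√5)²)/(8/11 - 17495) = (4*(1 + 7*I*√5)²)/(-192437/11) = (4*(1 + 7*I*√5)²)*(-11/192437) = -44*(1 + 7*I*√5)²/192437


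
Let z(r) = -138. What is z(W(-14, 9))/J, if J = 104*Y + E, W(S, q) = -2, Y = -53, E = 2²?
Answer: 23/918 ≈ 0.025054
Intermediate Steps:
E = 4
J = -5508 (J = 104*(-53) + 4 = -5512 + 4 = -5508)
z(W(-14, 9))/J = -138/(-5508) = -138*(-1/5508) = 23/918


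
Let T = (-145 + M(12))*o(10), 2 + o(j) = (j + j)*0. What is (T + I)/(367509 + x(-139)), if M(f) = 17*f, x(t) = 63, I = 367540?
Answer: 61237/61262 ≈ 0.99959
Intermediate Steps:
o(j) = -2 (o(j) = -2 + (j + j)*0 = -2 + (2*j)*0 = -2 + 0 = -2)
T = -118 (T = (-145 + 17*12)*(-2) = (-145 + 204)*(-2) = 59*(-2) = -118)
(T + I)/(367509 + x(-139)) = (-118 + 367540)/(367509 + 63) = 367422/367572 = 367422*(1/367572) = 61237/61262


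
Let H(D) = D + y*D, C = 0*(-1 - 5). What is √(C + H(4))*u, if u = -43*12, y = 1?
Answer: -1032*√2 ≈ -1459.5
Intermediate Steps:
u = -516
C = 0 (C = 0*(-6) = 0)
H(D) = 2*D (H(D) = D + 1*D = D + D = 2*D)
√(C + H(4))*u = √(0 + 2*4)*(-516) = √(0 + 8)*(-516) = √8*(-516) = (2*√2)*(-516) = -1032*√2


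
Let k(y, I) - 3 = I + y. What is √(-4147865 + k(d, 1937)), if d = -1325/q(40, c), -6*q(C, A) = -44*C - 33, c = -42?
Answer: 45*I*√6581993627/1793 ≈ 2036.2*I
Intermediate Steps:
q(C, A) = 11/2 + 22*C/3 (q(C, A) = -(-44*C - 33)/6 = -(-33 - 44*C)/6 = 11/2 + 22*C/3)
d = -7950/1793 (d = -1325/(11/2 + (22/3)*40) = -1325/(11/2 + 880/3) = -1325/1793/6 = -1325*6/1793 = -7950/1793 ≈ -4.4339)
k(y, I) = 3 + I + y (k(y, I) = 3 + (I + y) = 3 + I + y)
√(-4147865 + k(d, 1937)) = √(-4147865 + (3 + 1937 - 7950/1793)) = √(-4147865 + 3470470/1793) = √(-7433651475/1793) = 45*I*√6581993627/1793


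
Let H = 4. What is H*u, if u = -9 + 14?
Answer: 20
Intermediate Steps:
u = 5
H*u = 4*5 = 20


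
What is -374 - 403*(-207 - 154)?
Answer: 145109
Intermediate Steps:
-374 - 403*(-207 - 154) = -374 - 403*(-361) = -374 + 145483 = 145109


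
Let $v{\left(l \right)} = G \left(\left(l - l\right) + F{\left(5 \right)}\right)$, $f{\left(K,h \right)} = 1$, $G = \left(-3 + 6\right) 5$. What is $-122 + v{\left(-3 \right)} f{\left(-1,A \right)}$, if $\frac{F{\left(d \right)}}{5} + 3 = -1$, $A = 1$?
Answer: $-422$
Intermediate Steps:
$G = 15$ ($G = 3 \cdot 5 = 15$)
$F{\left(d \right)} = -20$ ($F{\left(d \right)} = -15 + 5 \left(-1\right) = -15 - 5 = -20$)
$v{\left(l \right)} = -300$ ($v{\left(l \right)} = 15 \left(\left(l - l\right) - 20\right) = 15 \left(0 - 20\right) = 15 \left(-20\right) = -300$)
$-122 + v{\left(-3 \right)} f{\left(-1,A \right)} = -122 - 300 = -422$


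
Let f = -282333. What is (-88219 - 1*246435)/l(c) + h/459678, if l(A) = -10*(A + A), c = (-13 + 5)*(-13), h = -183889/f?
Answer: 10858038939195829/67486779762480 ≈ 160.89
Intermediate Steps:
h = 183889/282333 (h = -183889/(-282333) = -183889*(-1/282333) = 183889/282333 ≈ 0.65132)
c = 104 (c = -8*(-13) = 104)
l(A) = -20*A
(-88219 - 1*246435)/l(c) + h/459678 = (-88219 - 1*246435)/((-20*104)) + (183889/282333)/459678 = (-88219 - 246435)/(-2080) + (183889/282333)*(1/459678) = -334654*(-1/2080) + 183889/129782268774 = 167327/1040 + 183889/129782268774 = 10858038939195829/67486779762480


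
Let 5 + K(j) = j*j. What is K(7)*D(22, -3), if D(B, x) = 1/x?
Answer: -44/3 ≈ -14.667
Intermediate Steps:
K(j) = -5 + j² (K(j) = -5 + j*j = -5 + j²)
D(B, x) = 1/x
K(7)*D(22, -3) = (-5 + 7²)/(-3) = (-5 + 49)*(-⅓) = 44*(-⅓) = -44/3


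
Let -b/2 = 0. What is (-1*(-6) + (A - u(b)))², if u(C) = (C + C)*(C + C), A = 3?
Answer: 81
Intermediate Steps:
b = 0 (b = -2*0 = 0)
u(C) = 4*C² (u(C) = (2*C)*(2*C) = 4*C²)
(-1*(-6) + (A - u(b)))² = (-1*(-6) + (3 - 4*0²))² = (6 + (3 - 4*0))² = (6 + (3 - 1*0))² = (6 + (3 + 0))² = (6 + 3)² = 9² = 81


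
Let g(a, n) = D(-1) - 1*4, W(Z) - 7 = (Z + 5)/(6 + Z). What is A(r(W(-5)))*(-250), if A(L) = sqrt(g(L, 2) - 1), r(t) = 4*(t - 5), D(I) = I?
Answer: -250*I*sqrt(6) ≈ -612.37*I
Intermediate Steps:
W(Z) = 7 + (5 + Z)/(6 + Z) (W(Z) = 7 + (Z + 5)/(6 + Z) = 7 + (5 + Z)/(6 + Z))
g(a, n) = -5 (g(a, n) = -1 - 1*4 = -1 - 4 = -5)
r(t) = -20 + 4*t (r(t) = 4*(-5 + t) = -20 + 4*t)
A(L) = I*sqrt(6) (A(L) = sqrt(-5 - 1) = sqrt(-6) = I*sqrt(6))
A(r(W(-5)))*(-250) = (I*sqrt(6))*(-250) = -250*I*sqrt(6)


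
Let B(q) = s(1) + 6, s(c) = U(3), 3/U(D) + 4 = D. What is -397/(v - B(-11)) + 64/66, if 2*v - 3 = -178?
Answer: 31994/5973 ≈ 5.3564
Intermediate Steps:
v = -175/2 (v = 3/2 + (½)*(-178) = 3/2 - 89 = -175/2 ≈ -87.500)
U(D) = 3/(-4 + D)
s(c) = -3 (s(c) = 3/(-4 + 3) = 3/(-1) = 3*(-1) = -3)
B(q) = 3 (B(q) = -3 + 6 = 3)
-397/(v - B(-11)) + 64/66 = -397/(-175/2 - 1*3) + 64/66 = -397/(-175/2 - 3) + 64*(1/66) = -397/(-181/2) + 32/33 = -397*(-2/181) + 32/33 = 794/181 + 32/33 = 31994/5973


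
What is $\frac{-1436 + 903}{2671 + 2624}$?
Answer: $- \frac{533}{5295} \approx -0.10066$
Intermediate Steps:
$\frac{-1436 + 903}{2671 + 2624} = - \frac{533}{5295}$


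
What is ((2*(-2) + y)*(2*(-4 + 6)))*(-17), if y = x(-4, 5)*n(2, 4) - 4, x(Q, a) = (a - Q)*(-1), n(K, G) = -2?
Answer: -680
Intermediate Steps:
x(Q, a) = Q - a
y = 14 (y = (-4 - 1*5)*(-2) - 4 = (-4 - 5)*(-2) - 4 = -9*(-2) - 4 = 18 - 4 = 14)
((2*(-2) + y)*(2*(-4 + 6)))*(-17) = ((2*(-2) + 14)*(2*(-4 + 6)))*(-17) = ((-4 + 14)*(2*2))*(-17) = (10*4)*(-17) = 40*(-17) = -680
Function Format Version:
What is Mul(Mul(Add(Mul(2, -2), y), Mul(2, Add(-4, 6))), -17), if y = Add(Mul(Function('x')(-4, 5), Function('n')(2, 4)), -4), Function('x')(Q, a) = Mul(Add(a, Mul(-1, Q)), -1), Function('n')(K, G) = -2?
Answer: -680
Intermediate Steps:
Function('x')(Q, a) = Add(Q, Mul(-1, a))
y = 14 (y = Add(Mul(Add(-4, Mul(-1, 5)), -2), -4) = Add(Mul(Add(-4, -5), -2), -4) = Add(Mul(-9, -2), -4) = Add(18, -4) = 14)
Mul(Mul(Add(Mul(2, -2), y), Mul(2, Add(-4, 6))), -17) = Mul(Mul(Add(Mul(2, -2), 14), Mul(2, Add(-4, 6))), -17) = Mul(Mul(Add(-4, 14), Mul(2, 2)), -17) = Mul(Mul(10, 4), -17) = Mul(40, -17) = -680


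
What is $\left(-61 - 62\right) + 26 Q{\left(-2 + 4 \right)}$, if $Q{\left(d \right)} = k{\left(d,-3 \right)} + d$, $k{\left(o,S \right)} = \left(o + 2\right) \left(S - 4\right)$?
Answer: $-799$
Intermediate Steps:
$k{\left(o,S \right)} = \left(-4 + S\right) \left(2 + o\right)$ ($k{\left(o,S \right)} = \left(2 + o\right) \left(-4 + S\right) = \left(-4 + S\right) \left(2 + o\right)$)
$Q{\left(d \right)} = -14 - 6 d$ ($Q{\left(d \right)} = \left(-8 - 4 d + 2 \left(-3\right) - 3 d\right) + d = \left(-8 - 4 d - 6 - 3 d\right) + d = \left(-14 - 7 d\right) + d = -14 - 6 d$)
$\left(-61 - 62\right) + 26 Q{\left(-2 + 4 \right)} = \left(-61 - 62\right) + 26 \left(-14 - 6 \left(-2 + 4\right)\right) = -123 + 26 \left(-14 - 12\right) = -123 + 26 \left(-26\right) = -123 - 676 = -799$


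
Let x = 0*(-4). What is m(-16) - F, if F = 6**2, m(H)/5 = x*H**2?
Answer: -36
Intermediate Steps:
x = 0
m(H) = 0 (m(H) = 5*(0*H**2) = 5*0 = 0)
F = 36
m(-16) - F = 0 - 1*36 = 0 - 36 = -36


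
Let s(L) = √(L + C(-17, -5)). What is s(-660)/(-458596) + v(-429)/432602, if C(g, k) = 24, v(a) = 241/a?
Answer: -241/185586258 - I*√159/229298 ≈ -1.2986e-6 - 5.4992e-5*I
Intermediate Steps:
s(L) = √(24 + L) (s(L) = √(L + 24) = √(24 + L))
s(-660)/(-458596) + v(-429)/432602 = √(24 - 660)/(-458596) + (241/(-429))/432602 = √(-636)*(-1/458596) + (241*(-1/429))*(1/432602) = (2*I*√159)*(-1/458596) - 241/429*1/432602 = -I*√159/229298 - 241/185586258 = -241/185586258 - I*√159/229298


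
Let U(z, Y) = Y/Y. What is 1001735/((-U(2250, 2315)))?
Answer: -1001735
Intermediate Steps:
U(z, Y) = 1
1001735/((-U(2250, 2315))) = 1001735/((-1*1)) = 1001735/(-1) = 1001735*(-1) = -1001735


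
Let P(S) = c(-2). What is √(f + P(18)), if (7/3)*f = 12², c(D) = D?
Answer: √2926/7 ≈ 7.7275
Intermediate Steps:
P(S) = -2
f = 432/7 (f = (3/7)*12² = (3/7)*144 = 432/7 ≈ 61.714)
√(f + P(18)) = √(432/7 - 2) = √(418/7) = √2926/7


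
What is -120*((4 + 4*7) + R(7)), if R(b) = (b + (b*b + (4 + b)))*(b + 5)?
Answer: -100320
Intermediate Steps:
R(b) = (5 + b)*(4 + b² + 2*b) (R(b) = (b + (b² + (4 + b)))*(5 + b) = (b + (4 + b + b²))*(5 + b) = (4 + b² + 2*b)*(5 + b) = (5 + b)*(4 + b² + 2*b))
-120*((4 + 4*7) + R(7)) = -120*((4 + 4*7) + (20 + 7³ + 7*7² + 14*7)) = -120*((4 + 28) + (20 + 343 + 7*49 + 98)) = -120*(32 + (20 + 343 + 343 + 98)) = -120*(32 + 804) = -120*836 = -100320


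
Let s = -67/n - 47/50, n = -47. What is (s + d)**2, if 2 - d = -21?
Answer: 3046046481/5522500 ≈ 551.57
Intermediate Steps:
s = 1141/2350 (s = -67/(-47) - 47/50 = -67*(-1/47) - 47*1/50 = 67/47 - 47/50 = 1141/2350 ≈ 0.48553)
d = 23 (d = 2 - 1*(-21) = 2 + 21 = 23)
(s + d)**2 = (1141/2350 + 23)**2 = (55191/2350)**2 = 3046046481/5522500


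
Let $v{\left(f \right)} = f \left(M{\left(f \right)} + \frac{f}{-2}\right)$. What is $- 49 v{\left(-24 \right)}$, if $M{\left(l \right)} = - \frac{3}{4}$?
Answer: $13230$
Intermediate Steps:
$M{\left(l \right)} = - \frac{3}{4}$ ($M{\left(l \right)} = \left(-3\right) \frac{1}{4} = - \frac{3}{4}$)
$v{\left(f \right)} = f \left(- \frac{3}{4} - \frac{f}{2}\right)$ ($v{\left(f \right)} = f \left(- \frac{3}{4} + \frac{f}{-2}\right) = f \left(- \frac{3}{4} + f \left(- \frac{1}{2}\right)\right) = f \left(- \frac{3}{4} - \frac{f}{2}\right)$)
$- 49 v{\left(-24 \right)} = - 49 \left(\left(- \frac{1}{4}\right) \left(-24\right) \left(3 + 2 \left(-24\right)\right)\right) = - 49 \left(\left(- \frac{1}{4}\right) \left(-24\right) \left(3 - 48\right)\right) = - 49 \left(\left(- \frac{1}{4}\right) \left(-24\right) \left(-45\right)\right) = \left(-49\right) \left(-270\right) = 13230$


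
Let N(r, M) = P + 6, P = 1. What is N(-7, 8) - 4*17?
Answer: -61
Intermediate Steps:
N(r, M) = 7 (N(r, M) = 1 + 6 = 7)
N(-7, 8) - 4*17 = 7 - 4*17 = 7 - 68 = -61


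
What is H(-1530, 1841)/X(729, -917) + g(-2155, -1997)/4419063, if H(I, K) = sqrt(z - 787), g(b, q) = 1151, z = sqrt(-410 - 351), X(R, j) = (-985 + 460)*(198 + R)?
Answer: 1151/4419063 - sqrt(-787 + I*sqrt(761))/486675 ≈ 0.00025945 - 5.7652e-5*I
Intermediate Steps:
X(R, j) = -103950 - 525*R (X(R, j) = -525*(198 + R) = -103950 - 525*R)
z = I*sqrt(761) (z = sqrt(-761) = I*sqrt(761) ≈ 27.586*I)
H(I, K) = sqrt(-787 + I*sqrt(761)) (H(I, K) = sqrt(I*sqrt(761) - 787) = sqrt(-787 + I*sqrt(761)))
H(-1530, 1841)/X(729, -917) + g(-2155, -1997)/4419063 = sqrt(-787 + I*sqrt(761))/(-103950 - 525*729) + 1151/4419063 = sqrt(-787 + I*sqrt(761))/(-103950 - 382725) + 1151*(1/4419063) = sqrt(-787 + I*sqrt(761))/(-486675) + 1151/4419063 = sqrt(-787 + I*sqrt(761))*(-1/486675) + 1151/4419063 = -sqrt(-787 + I*sqrt(761))/486675 + 1151/4419063 = 1151/4419063 - sqrt(-787 + I*sqrt(761))/486675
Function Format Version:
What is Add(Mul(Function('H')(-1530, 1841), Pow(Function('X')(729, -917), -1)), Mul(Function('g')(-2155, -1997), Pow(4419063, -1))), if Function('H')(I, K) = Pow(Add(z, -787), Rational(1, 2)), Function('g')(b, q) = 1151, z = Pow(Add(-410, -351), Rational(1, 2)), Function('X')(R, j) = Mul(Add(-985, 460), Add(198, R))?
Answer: Add(Rational(1151, 4419063), Mul(Rational(-1, 486675), Pow(Add(-787, Mul(I, Pow(761, Rational(1, 2)))), Rational(1, 2)))) ≈ Add(0.00025945, Mul(-5.7652e-5, I))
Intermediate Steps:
Function('X')(R, j) = Add(-103950, Mul(-525, R)) (Function('X')(R, j) = Mul(-525, Add(198, R)) = Add(-103950, Mul(-525, R)))
z = Mul(I, Pow(761, Rational(1, 2))) (z = Pow(-761, Rational(1, 2)) = Mul(I, Pow(761, Rational(1, 2))) ≈ Mul(27.586, I))
Function('H')(I, K) = Pow(Add(-787, Mul(I, Pow(761, Rational(1, 2)))), Rational(1, 2)) (Function('H')(I, K) = Pow(Add(Mul(I, Pow(761, Rational(1, 2))), -787), Rational(1, 2)) = Pow(Add(-787, Mul(I, Pow(761, Rational(1, 2)))), Rational(1, 2)))
Add(Mul(Function('H')(-1530, 1841), Pow(Function('X')(729, -917), -1)), Mul(Function('g')(-2155, -1997), Pow(4419063, -1))) = Add(Mul(Pow(Add(-787, Mul(I, Pow(761, Rational(1, 2)))), Rational(1, 2)), Pow(Add(-103950, Mul(-525, 729)), -1)), Mul(1151, Pow(4419063, -1))) = Add(Mul(Pow(Add(-787, Mul(I, Pow(761, Rational(1, 2)))), Rational(1, 2)), Pow(Add(-103950, -382725), -1)), Mul(1151, Rational(1, 4419063))) = Add(Mul(Pow(Add(-787, Mul(I, Pow(761, Rational(1, 2)))), Rational(1, 2)), Pow(-486675, -1)), Rational(1151, 4419063)) = Add(Mul(Pow(Add(-787, Mul(I, Pow(761, Rational(1, 2)))), Rational(1, 2)), Rational(-1, 486675)), Rational(1151, 4419063)) = Add(Mul(Rational(-1, 486675), Pow(Add(-787, Mul(I, Pow(761, Rational(1, 2)))), Rational(1, 2))), Rational(1151, 4419063)) = Add(Rational(1151, 4419063), Mul(Rational(-1, 486675), Pow(Add(-787, Mul(I, Pow(761, Rational(1, 2)))), Rational(1, 2))))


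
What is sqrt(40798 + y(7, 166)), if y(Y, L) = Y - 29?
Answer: 2*sqrt(10194) ≈ 201.93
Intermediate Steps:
y(Y, L) = -29 + Y
sqrt(40798 + y(7, 166)) = sqrt(40798 + (-29 + 7)) = sqrt(40798 - 22) = sqrt(40776) = 2*sqrt(10194)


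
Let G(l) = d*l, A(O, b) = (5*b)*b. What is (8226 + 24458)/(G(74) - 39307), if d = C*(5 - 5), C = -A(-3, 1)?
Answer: -32684/39307 ≈ -0.83151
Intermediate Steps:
A(O, b) = 5*b²
C = -5 (C = -5*1² = -5 ≈ -5.0000)
d = 0 (d = -5*(5 - 5) = -5*0 = 0)
G(l) = 0 (G(l) = 0*l = 0)
(8226 + 24458)/(G(74) - 39307) = (8226 + 24458)/(0 - 39307) = 32684/(-39307) = 32684*(-1/39307) = -32684/39307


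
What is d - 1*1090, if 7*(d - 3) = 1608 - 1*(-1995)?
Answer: -4006/7 ≈ -572.29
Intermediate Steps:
d = 3624/7 (d = 3 + (1608 - 1*(-1995))/7 = 3 + (1608 + 1995)/7 = 3 + (⅐)*3603 = 3 + 3603/7 = 3624/7 ≈ 517.71)
d - 1*1090 = 3624/7 - 1*1090 = 3624/7 - 1090 = -4006/7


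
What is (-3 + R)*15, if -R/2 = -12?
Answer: 315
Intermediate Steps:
R = 24 (R = -2*(-12) = 24)
(-3 + R)*15 = (-3 + 24)*15 = 21*15 = 315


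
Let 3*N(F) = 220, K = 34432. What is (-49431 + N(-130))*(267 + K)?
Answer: -5137985027/3 ≈ -1.7127e+9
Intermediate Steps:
N(F) = 220/3 (N(F) = (⅓)*220 = 220/3)
(-49431 + N(-130))*(267 + K) = (-49431 + 220/3)*(267 + 34432) = -148073/3*34699 = -5137985027/3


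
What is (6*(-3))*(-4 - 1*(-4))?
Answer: 0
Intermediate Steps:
(6*(-3))*(-4 - 1*(-4)) = -18*(-4 + 4) = -18*0 = 0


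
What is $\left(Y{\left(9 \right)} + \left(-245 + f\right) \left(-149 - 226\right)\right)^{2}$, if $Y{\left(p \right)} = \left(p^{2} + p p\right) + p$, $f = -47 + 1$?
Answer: $11945615616$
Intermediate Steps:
$f = -46$
$Y{\left(p \right)} = p + 2 p^{2}$ ($Y{\left(p \right)} = \left(p^{2} + p^{2}\right) + p = 2 p^{2} + p = p + 2 p^{2}$)
$\left(Y{\left(9 \right)} + \left(-245 + f\right) \left(-149 - 226\right)\right)^{2} = \left(9 \left(1 + 2 \cdot 9\right) + \left(-245 - 46\right) \left(-149 - 226\right)\right)^{2} = \left(9 \left(1 + 18\right) - -109125\right)^{2} = \left(9 \cdot 19 + 109125\right)^{2} = \left(171 + 109125\right)^{2} = 109296^{2} = 11945615616$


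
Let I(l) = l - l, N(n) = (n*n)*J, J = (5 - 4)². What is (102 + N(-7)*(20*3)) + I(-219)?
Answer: 3042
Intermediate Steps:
J = 1 (J = 1² = 1)
N(n) = n² (N(n) = (n*n)*1 = n²*1 = n²)
I(l) = 0
(102 + N(-7)*(20*3)) + I(-219) = (102 + (-7)²*(20*3)) + 0 = (102 + 49*60) + 0 = (102 + 2940) + 0 = 3042 + 0 = 3042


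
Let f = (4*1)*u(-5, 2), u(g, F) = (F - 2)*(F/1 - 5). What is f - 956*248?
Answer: -237088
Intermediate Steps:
u(g, F) = (-5 + F)*(-2 + F) (u(g, F) = (-2 + F)*(F*1 - 5) = (-2 + F)*(F - 5) = (-2 + F)*(-5 + F) = (-5 + F)*(-2 + F))
f = 0 (f = (4*1)*(10 + 2**2 - 7*2) = 4*(10 + 4 - 14) = 4*0 = 0)
f - 956*248 = 0 - 956*248 = 0 - 237088 = -237088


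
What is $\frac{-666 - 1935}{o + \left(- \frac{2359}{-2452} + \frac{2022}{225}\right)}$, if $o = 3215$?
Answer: $- \frac{478323900}{593068073} \approx -0.80652$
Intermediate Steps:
$\frac{-666 - 1935}{o + \left(- \frac{2359}{-2452} + \frac{2022}{225}\right)} = \frac{-666 - 1935}{3215 + \left(- \frac{2359}{-2452} + \frac{2022}{225}\right)} = - \frac{2601}{3215 + \left(\left(-2359\right) \left(- \frac{1}{2452}\right) + 2022 \cdot \frac{1}{225}\right)} = - \frac{2601}{3215 + \left(\frac{2359}{2452} + \frac{674}{75}\right)} = - \frac{2601}{3215 + \frac{1829573}{183900}} = - \frac{2601}{\frac{593068073}{183900}} = \left(-2601\right) \frac{183900}{593068073} = - \frac{478323900}{593068073}$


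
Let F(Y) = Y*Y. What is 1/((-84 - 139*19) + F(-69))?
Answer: 1/2036 ≈ 0.00049116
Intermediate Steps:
F(Y) = Y²
1/((-84 - 139*19) + F(-69)) = 1/((-84 - 139*19) + (-69)²) = 1/((-84 - 2641) + 4761) = 1/(-2725 + 4761) = 1/2036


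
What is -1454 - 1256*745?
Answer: -937174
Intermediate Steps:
-1454 - 1256*745 = -1454 - 935720 = -937174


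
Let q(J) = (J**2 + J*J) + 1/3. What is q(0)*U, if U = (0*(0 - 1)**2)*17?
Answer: 0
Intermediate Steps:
q(J) = 1/3 + 2*J**2 (q(J) = (J**2 + J**2) + 1/3 = 2*J**2 + 1/3 = 1/3 + 2*J**2)
U = 0 (U = (0*(-1)**2)*17 = (0*1)*17 = 0*17 = 0)
q(0)*U = (1/3 + 2*0**2)*0 = (1/3 + 2*0)*0 = (1/3 + 0)*0 = (1/3)*0 = 0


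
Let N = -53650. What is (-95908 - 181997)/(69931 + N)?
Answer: -92635/5427 ≈ -17.069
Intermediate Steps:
(-95908 - 181997)/(69931 + N) = (-95908 - 181997)/(69931 - 53650) = -277905/16281 = -277905*1/16281 = -92635/5427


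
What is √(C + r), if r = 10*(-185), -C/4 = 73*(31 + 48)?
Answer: I*√24918 ≈ 157.85*I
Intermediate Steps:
C = -23068 (C = -292*(31 + 48) = -292*79 = -4*5767 = -23068)
r = -1850
√(C + r) = √(-23068 - 1850) = √(-24918) = I*√24918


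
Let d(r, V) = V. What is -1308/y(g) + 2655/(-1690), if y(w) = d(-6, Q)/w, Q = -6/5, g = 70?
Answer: 25788869/338 ≈ 76298.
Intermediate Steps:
Q = -6/5 (Q = -6*1/5 = -6/5 ≈ -1.2000)
y(w) = -6/(5*w)
-1308/y(g) + 2655/(-1690) = -1308/((-6/5/70)) + 2655/(-1690) = -1308/((-6/5*1/70)) + 2655*(-1/1690) = -1308/(-3/175) - 531/338 = -1308*(-175/3) - 531/338 = 76300 - 531/338 = 25788869/338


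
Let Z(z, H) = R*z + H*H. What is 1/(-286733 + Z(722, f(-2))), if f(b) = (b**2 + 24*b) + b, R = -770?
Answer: -1/840557 ≈ -1.1897e-6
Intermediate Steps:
f(b) = b**2 + 25*b
Z(z, H) = H**2 - 770*z (Z(z, H) = -770*z + H*H = -770*z + H**2 = H**2 - 770*z)
1/(-286733 + Z(722, f(-2))) = 1/(-286733 + ((-2*(25 - 2))**2 - 770*722)) = 1/(-286733 + ((-2*23)**2 - 555940)) = 1/(-286733 + ((-46)**2 - 555940)) = 1/(-286733 + (2116 - 555940)) = 1/(-286733 - 553824) = 1/(-840557) = -1/840557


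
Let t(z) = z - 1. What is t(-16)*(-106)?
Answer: 1802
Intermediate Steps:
t(z) = -1 + z
t(-16)*(-106) = (-1 - 16)*(-106) = -17*(-106) = 1802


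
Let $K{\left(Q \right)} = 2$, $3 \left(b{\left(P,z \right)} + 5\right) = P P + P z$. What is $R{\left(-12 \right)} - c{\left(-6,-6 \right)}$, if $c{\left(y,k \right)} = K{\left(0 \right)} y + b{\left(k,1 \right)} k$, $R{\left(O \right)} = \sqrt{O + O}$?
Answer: $42 + 2 i \sqrt{6} \approx 42.0 + 4.899 i$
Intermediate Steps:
$R{\left(O \right)} = \sqrt{2} \sqrt{O}$ ($R{\left(O \right)} = \sqrt{2 O} = \sqrt{2} \sqrt{O}$)
$b{\left(P,z \right)} = -5 + \frac{P^{2}}{3} + \frac{P z}{3}$ ($b{\left(P,z \right)} = -5 + \frac{P P + P z}{3} = -5 + \frac{P^{2} + P z}{3} = -5 + \left(\frac{P^{2}}{3} + \frac{P z}{3}\right) = -5 + \frac{P^{2}}{3} + \frac{P z}{3}$)
$c{\left(y,k \right)} = 2 y + k \left(-5 + \frac{k}{3} + \frac{k^{2}}{3}\right)$ ($c{\left(y,k \right)} = 2 y + \left(-5 + \frac{k^{2}}{3} + \frac{1}{3} k 1\right) k = 2 y + \left(-5 + \frac{k^{2}}{3} + \frac{k}{3}\right) k = 2 y + \left(-5 + \frac{k}{3} + \frac{k^{2}}{3}\right) k = 2 y + k \left(-5 + \frac{k}{3} + \frac{k^{2}}{3}\right)$)
$R{\left(-12 \right)} - c{\left(-6,-6 \right)} = \sqrt{2} \sqrt{-12} - \left(2 \left(-6\right) + \frac{1}{3} \left(-6\right) \left(-15 - 6 + \left(-6\right)^{2}\right)\right) = \sqrt{2} \cdot 2 i \sqrt{3} - \left(-12 + \frac{1}{3} \left(-6\right) \left(-15 - 6 + 36\right)\right) = 2 i \sqrt{6} - \left(-12 + \frac{1}{3} \left(-6\right) 15\right) = 2 i \sqrt{6} - \left(-12 - 30\right) = 2 i \sqrt{6} - -42 = 2 i \sqrt{6} + 42 = 42 + 2 i \sqrt{6}$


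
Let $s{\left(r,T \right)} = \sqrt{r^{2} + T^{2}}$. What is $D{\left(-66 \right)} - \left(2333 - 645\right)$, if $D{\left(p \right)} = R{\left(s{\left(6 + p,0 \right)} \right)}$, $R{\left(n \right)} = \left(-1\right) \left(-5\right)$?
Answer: $-1683$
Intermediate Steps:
$s{\left(r,T \right)} = \sqrt{T^{2} + r^{2}}$
$R{\left(n \right)} = 5$
$D{\left(p \right)} = 5$
$D{\left(-66 \right)} - \left(2333 - 645\right) = 5 - \left(2333 - 645\right) = 5 - 1688 = -1683$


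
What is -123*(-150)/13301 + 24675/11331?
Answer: 179086375/50237877 ≈ 3.5648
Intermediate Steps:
-123*(-150)/13301 + 24675/11331 = 18450*(1/13301) + 24675*(1/11331) = 18450/13301 + 8225/3777 = 179086375/50237877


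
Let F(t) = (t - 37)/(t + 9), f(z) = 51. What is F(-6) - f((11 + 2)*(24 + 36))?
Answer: -196/3 ≈ -65.333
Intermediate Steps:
F(t) = (-37 + t)/(9 + t)
F(-6) - f((11 + 2)*(24 + 36)) = (-37 - 6)/(9 - 6) - 1*51 = -43/3 - 51 = -196/3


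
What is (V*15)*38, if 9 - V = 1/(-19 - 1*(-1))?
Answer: 15485/3 ≈ 5161.7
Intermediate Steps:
V = 163/18 (V = 9 - 1/(-19 - 1*(-1)) = 9 - 1/(-19 + 1) = 9 - 1/(-18) = 9 - 1*(-1/18) = 9 + 1/18 = 163/18 ≈ 9.0556)
(V*15)*38 = ((163/18)*15)*38 = (815/6)*38 = 15485/3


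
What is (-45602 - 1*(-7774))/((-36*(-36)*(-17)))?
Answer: 9457/5508 ≈ 1.7170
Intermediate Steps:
(-45602 - 1*(-7774))/((-36*(-36)*(-17))) = (-45602 + 7774)/((1296*(-17))) = -37828/(-22032) = -37828*(-1/22032) = 9457/5508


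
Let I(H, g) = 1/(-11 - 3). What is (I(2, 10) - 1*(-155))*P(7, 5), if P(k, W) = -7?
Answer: -2169/2 ≈ -1084.5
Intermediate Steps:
I(H, g) = -1/14 (I(H, g) = 1/(-14) = -1/14)
(I(2, 10) - 1*(-155))*P(7, 5) = (-1/14 - 1*(-155))*(-7) = (-1/14 + 155)*(-7) = (2169/14)*(-7) = -2169/2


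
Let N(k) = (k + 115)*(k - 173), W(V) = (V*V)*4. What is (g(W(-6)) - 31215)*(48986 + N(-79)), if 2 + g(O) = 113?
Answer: -1241485056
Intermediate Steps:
W(V) = 4*V**2 (W(V) = V**2*4 = 4*V**2)
N(k) = (-173 + k)*(115 + k) (N(k) = (115 + k)*(-173 + k) = (-173 + k)*(115 + k))
g(O) = 111 (g(O) = -2 + 113 = 111)
(g(W(-6)) - 31215)*(48986 + N(-79)) = (111 - 31215)*(48986 + (-19895 + (-79)**2 - 58*(-79))) = -31104*(48986 + (-19895 + 6241 + 4582)) = -31104*(48986 - 9072) = -31104*39914 = -1241485056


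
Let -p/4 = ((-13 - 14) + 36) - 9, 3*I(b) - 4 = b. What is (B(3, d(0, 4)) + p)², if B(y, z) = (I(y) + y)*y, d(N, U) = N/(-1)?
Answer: 256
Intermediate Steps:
I(b) = 4/3 + b/3
d(N, U) = -N (d(N, U) = N*(-1) = -N)
B(y, z) = y*(4/3 + 4*y/3) (B(y, z) = ((4/3 + y/3) + y)*y = (4/3 + 4*y/3)*y = y*(4/3 + 4*y/3))
p = 0 (p = -4*(((-13 - 14) + 36) - 9) = -4*((-27 + 36) - 9) = -4*(9 - 9) = -4*0 = 0)
(B(3, d(0, 4)) + p)² = ((4/3)*3*(1 + 3) + 0)² = ((4/3)*3*4 + 0)² = (16 + 0)² = 16² = 256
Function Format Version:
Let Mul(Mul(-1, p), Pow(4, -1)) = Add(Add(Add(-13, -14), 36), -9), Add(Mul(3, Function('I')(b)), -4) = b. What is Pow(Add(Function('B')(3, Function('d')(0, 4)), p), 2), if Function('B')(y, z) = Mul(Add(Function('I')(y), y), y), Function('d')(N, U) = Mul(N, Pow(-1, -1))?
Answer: 256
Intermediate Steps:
Function('I')(b) = Add(Rational(4, 3), Mul(Rational(1, 3), b))
Function('d')(N, U) = Mul(-1, N) (Function('d')(N, U) = Mul(N, -1) = Mul(-1, N))
Function('B')(y, z) = Mul(y, Add(Rational(4, 3), Mul(Rational(4, 3), y))) (Function('B')(y, z) = Mul(Add(Add(Rational(4, 3), Mul(Rational(1, 3), y)), y), y) = Mul(Add(Rational(4, 3), Mul(Rational(4, 3), y)), y) = Mul(y, Add(Rational(4, 3), Mul(Rational(4, 3), y))))
p = 0 (p = Mul(-4, Add(Add(Add(-13, -14), 36), -9)) = Mul(-4, Add(Add(-27, 36), -9)) = Mul(-4, Add(9, -9)) = Mul(-4, 0) = 0)
Pow(Add(Function('B')(3, Function('d')(0, 4)), p), 2) = Pow(Add(Mul(Rational(4, 3), 3, Add(1, 3)), 0), 2) = Pow(Add(Mul(Rational(4, 3), 3, 4), 0), 2) = Pow(Add(16, 0), 2) = Pow(16, 2) = 256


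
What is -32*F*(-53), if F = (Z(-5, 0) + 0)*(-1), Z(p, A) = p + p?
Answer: 16960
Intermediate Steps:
Z(p, A) = 2*p
F = 10 (F = (2*(-5) + 0)*(-1) = (-10 + 0)*(-1) = -10*(-1) = 10)
-32*F*(-53) = -320*(-53) = -32*(-530) = 16960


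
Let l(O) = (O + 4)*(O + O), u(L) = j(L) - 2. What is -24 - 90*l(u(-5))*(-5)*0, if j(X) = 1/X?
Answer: -24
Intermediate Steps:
j(X) = 1/X
u(L) = -2 + 1/L (u(L) = 1/L - 2 = -2 + 1/L)
l(O) = 2*O*(4 + O) (l(O) = (4 + O)*(2*O) = 2*O*(4 + O))
-24 - 90*l(u(-5))*(-5)*0 = -24 - 90*(2*(-2 + 1/(-5))*(4 + (-2 + 1/(-5))))*(-5)*0 = -24 - 90*(2*(-2 - ⅕)*(4 + (-2 - ⅕)))*(-5)*0 = -24 - 90*(2*(-11/5)*(4 - 11/5))*(-5)*0 = -24 - 90*(2*(-11/5)*(9/5))*(-5)*0 = -24 - 90*(-198/25*(-5))*0 = -24 - 3564*0 = -24 - 90*0 = -24 + 0 = -24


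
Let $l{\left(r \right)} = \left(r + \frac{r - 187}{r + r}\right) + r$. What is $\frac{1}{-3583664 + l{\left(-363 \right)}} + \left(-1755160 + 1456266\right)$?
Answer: $- \frac{35354630461463}{118284845} \approx -2.9889 \cdot 10^{5}$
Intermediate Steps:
$l{\left(r \right)} = 2 r + \frac{-187 + r}{2 r}$ ($l{\left(r \right)} = \left(r + \frac{-187 + r}{2 r}\right) + r = 2 r + \frac{-187 + r}{2 r}$)
$\frac{1}{-3583664 + l{\left(-363 \right)}} + \left(-1755160 + 1456266\right) = \frac{1}{-3583664 + \frac{-187 - 363 \left(1 + 4 \left(-363\right)\right)}{2 \left(-363\right)}} + \left(-1755160 + 1456266\right) = \frac{1}{-3583664 + \frac{1}{2} \left(- \frac{1}{363}\right) \left(-187 - 363 \left(1 - 1452\right)\right)} - 298894 = \frac{1}{-3583664 + \frac{1}{2} \left(- \frac{1}{363}\right) \left(-187 - -526713\right)} - 298894 = \frac{1}{-3583664 + \frac{1}{2} \left(- \frac{1}{363}\right) \left(-187 + 526713\right)} - 298894 = \frac{1}{-3583664 + \frac{1}{2} \left(- \frac{1}{363}\right) 526526} - 298894 = \frac{1}{-3583664 - \frac{23933}{33}} - 298894 = \frac{1}{- \frac{118284845}{33}} - 298894 = - \frac{33}{118284845} - 298894 = - \frac{35354630461463}{118284845}$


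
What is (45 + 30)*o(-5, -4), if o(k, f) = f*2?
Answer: -600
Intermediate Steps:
o(k, f) = 2*f
(45 + 30)*o(-5, -4) = (45 + 30)*(2*(-4)) = 75*(-8) = -600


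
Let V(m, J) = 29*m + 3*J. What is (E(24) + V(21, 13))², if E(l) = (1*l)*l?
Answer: 1498176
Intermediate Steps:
V(m, J) = 3*J + 29*m
E(l) = l² (E(l) = l*l = l²)
(E(24) + V(21, 13))² = (24² + (3*13 + 29*21))² = (576 + (39 + 609))² = (576 + 648)² = 1224² = 1498176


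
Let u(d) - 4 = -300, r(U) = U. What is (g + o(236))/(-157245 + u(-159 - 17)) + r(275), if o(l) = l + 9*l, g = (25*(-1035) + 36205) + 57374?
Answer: 43253711/157541 ≈ 274.56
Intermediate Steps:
u(d) = -296 (u(d) = 4 - 300 = -296)
g = 67704 (g = (-25875 + 36205) + 57374 = 10330 + 57374 = 67704)
o(l) = 10*l
(g + o(236))/(-157245 + u(-159 - 17)) + r(275) = (67704 + 10*236)/(-157245 - 296) + 275 = (67704 + 2360)/(-157541) + 275 = 70064*(-1/157541) + 275 = -70064/157541 + 275 = 43253711/157541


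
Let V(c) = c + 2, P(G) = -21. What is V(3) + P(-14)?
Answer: -16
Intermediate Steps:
V(c) = 2 + c
V(3) + P(-14) = (2 + 3) - 21 = 5 - 21 = -16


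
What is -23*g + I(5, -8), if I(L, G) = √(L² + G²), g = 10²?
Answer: -2300 + √89 ≈ -2290.6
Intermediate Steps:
g = 100
I(L, G) = √(G² + L²)
-23*g + I(5, -8) = -23*100 + √((-8)² + 5²) = -2300 + √(64 + 25) = -2300 + √89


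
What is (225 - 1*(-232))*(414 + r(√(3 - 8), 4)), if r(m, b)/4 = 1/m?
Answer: 189198 - 1828*I*√5/5 ≈ 1.892e+5 - 817.51*I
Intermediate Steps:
r(m, b) = 4/m
(225 - 1*(-232))*(414 + r(√(3 - 8), 4)) = (225 - 1*(-232))*(414 + 4/(√(3 - 8))) = (225 + 232)*(414 + 4/(√(-5))) = 457*(414 + 4/((I*√5))) = 457*(414 + 4*(-I*√5/5)) = 457*(414 - 4*I*√5/5) = 189198 - 1828*I*√5/5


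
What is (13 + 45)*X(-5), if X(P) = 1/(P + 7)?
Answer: 29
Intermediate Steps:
X(P) = 1/(7 + P)
(13 + 45)*X(-5) = (13 + 45)/(7 - 5) = 58/2 = 58*(½) = 29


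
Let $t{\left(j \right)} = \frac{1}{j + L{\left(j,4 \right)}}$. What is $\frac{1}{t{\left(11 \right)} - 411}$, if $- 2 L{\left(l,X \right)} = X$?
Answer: $- \frac{9}{3698} \approx -0.0024337$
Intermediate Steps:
$L{\left(l,X \right)} = - \frac{X}{2}$
$t{\left(j \right)} = \frac{1}{-2 + j}$ ($t{\left(j \right)} = \frac{1}{j - 2} = \frac{1}{-2 + j}$)
$\frac{1}{t{\left(11 \right)} - 411} = \frac{1}{\frac{1}{-2 + 11} - 411} = \frac{1}{\frac{1}{9} - 411} = \frac{1}{- \frac{3698}{9}} = - \frac{9}{3698}$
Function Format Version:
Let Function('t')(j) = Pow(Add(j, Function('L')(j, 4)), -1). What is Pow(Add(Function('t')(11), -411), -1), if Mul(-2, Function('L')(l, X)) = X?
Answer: Rational(-9, 3698) ≈ -0.0024337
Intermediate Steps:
Function('L')(l, X) = Mul(Rational(-1, 2), X)
Function('t')(j) = Pow(Add(-2, j), -1) (Function('t')(j) = Pow(Add(j, Mul(Rational(-1, 2), 4)), -1) = Pow(Add(j, -2), -1) = Pow(Add(-2, j), -1))
Pow(Add(Function('t')(11), -411), -1) = Pow(Add(Pow(Add(-2, 11), -1), -411), -1) = Pow(Add(Pow(9, -1), -411), -1) = Pow(Add(Rational(1, 9), -411), -1) = Pow(Rational(-3698, 9), -1) = Rational(-9, 3698)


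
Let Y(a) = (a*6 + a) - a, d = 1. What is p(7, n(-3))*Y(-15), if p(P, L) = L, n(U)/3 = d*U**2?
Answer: -2430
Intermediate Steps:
Y(a) = 6*a (Y(a) = (6*a + a) - a = 7*a - a = 6*a)
n(U) = 3*U**2 (n(U) = 3*(1*U**2) = 3*U**2)
p(7, n(-3))*Y(-15) = (3*(-3)**2)*(6*(-15)) = (3*9)*(-90) = 27*(-90) = -2430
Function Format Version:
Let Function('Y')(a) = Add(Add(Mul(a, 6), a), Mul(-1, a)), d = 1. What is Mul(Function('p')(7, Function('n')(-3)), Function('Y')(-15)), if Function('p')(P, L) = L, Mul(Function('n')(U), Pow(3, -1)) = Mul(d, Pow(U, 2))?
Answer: -2430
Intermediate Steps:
Function('Y')(a) = Mul(6, a) (Function('Y')(a) = Add(Add(Mul(6, a), a), Mul(-1, a)) = Add(Mul(7, a), Mul(-1, a)) = Mul(6, a))
Function('n')(U) = Mul(3, Pow(U, 2)) (Function('n')(U) = Mul(3, Mul(1, Pow(U, 2))) = Mul(3, Pow(U, 2)))
Mul(Function('p')(7, Function('n')(-3)), Function('Y')(-15)) = Mul(Mul(3, Pow(-3, 2)), Mul(6, -15)) = Mul(Mul(3, 9), -90) = Mul(27, -90) = -2430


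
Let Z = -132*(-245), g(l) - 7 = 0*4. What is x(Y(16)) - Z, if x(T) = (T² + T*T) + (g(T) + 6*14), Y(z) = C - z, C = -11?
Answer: -30791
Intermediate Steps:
g(l) = 7 (g(l) = 7 + 0*4 = 7 + 0 = 7)
Y(z) = -11 - z
x(T) = 91 + 2*T² (x(T) = (T² + T*T) + (7 + 6*14) = (T² + T²) + (7 + 84) = 2*T² + 91 = 91 + 2*T²)
Z = 32340
x(Y(16)) - Z = (91 + 2*(-11 - 1*16)²) - 1*32340 = (91 + 2*(-11 - 16)²) - 32340 = (91 + 2*(-27)²) - 32340 = (91 + 2*729) - 32340 = (91 + 1458) - 32340 = 1549 - 32340 = -30791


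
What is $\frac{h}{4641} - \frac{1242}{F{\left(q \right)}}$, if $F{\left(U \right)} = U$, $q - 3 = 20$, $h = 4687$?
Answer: $- \frac{245927}{4641} \approx -52.99$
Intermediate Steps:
$q = 23$ ($q = 3 + 20 = 23$)
$\frac{h}{4641} - \frac{1242}{F{\left(q \right)}} = \frac{4687}{4641} - \frac{1242}{23} = 4687 \cdot \frac{1}{4641} - 54 = \frac{4687}{4641} - 54 = - \frac{245927}{4641}$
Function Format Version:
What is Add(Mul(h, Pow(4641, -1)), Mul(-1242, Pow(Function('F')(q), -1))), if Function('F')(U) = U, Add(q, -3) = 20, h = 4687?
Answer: Rational(-245927, 4641) ≈ -52.990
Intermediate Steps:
q = 23 (q = Add(3, 20) = 23)
Add(Mul(h, Pow(4641, -1)), Mul(-1242, Pow(Function('F')(q), -1))) = Add(Mul(4687, Pow(4641, -1)), Mul(-1242, Pow(23, -1))) = Add(Mul(4687, Rational(1, 4641)), Mul(-1242, Rational(1, 23))) = Add(Rational(4687, 4641), -54) = Rational(-245927, 4641)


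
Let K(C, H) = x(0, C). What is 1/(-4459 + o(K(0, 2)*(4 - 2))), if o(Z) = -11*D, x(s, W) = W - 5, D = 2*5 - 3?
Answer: -1/4536 ≈ -0.00022046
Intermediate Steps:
D = 7 (D = 10 - 3 = 7)
x(s, W) = -5 + W
K(C, H) = -5 + C
o(Z) = -77 (o(Z) = -11*7 = -77)
1/(-4459 + o(K(0, 2)*(4 - 2))) = 1/(-4459 - 77) = 1/(-4536) = -1/4536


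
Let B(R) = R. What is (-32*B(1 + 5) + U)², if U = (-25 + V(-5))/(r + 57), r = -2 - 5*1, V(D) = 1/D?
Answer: 579027969/15625 ≈ 37058.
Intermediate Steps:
r = -7 (r = -2 - 5 = -7)
U = -63/125 (U = (-25 + 1/(-5))/(-7 + 57) = (-25 - ⅕)/50 = -126/5*1/50 = -63/125 ≈ -0.50400)
(-32*B(1 + 5) + U)² = (-32*(1 + 5) - 63/125)² = (-32*6 - 63/125)² = (-192 - 63/125)² = (-24063/125)² = 579027969/15625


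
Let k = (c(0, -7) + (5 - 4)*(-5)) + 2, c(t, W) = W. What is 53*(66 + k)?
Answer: 2968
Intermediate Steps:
k = -10 (k = (-7 + (5 - 4)*(-5)) + 2 = (-7 + 1*(-5)) + 2 = (-7 - 5) + 2 = -12 + 2 = -10)
53*(66 + k) = 53*(66 - 10) = 53*56 = 2968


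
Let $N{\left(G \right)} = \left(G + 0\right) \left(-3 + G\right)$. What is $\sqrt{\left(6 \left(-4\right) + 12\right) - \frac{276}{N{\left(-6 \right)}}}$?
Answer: $\frac{i \sqrt{154}}{3} \approx 4.1366 i$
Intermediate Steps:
$N{\left(G \right)} = G \left(-3 + G\right)$
$\sqrt{\left(6 \left(-4\right) + 12\right) - \frac{276}{N{\left(-6 \right)}}} = \sqrt{\left(6 \left(-4\right) + 12\right) - \frac{276}{\left(-6\right) \left(-3 - 6\right)}} = \sqrt{\left(-24 + 12\right) - \frac{276}{\left(-6\right) \left(-9\right)}} = \sqrt{-12 - \frac{276}{54}} = \sqrt{-12 - \frac{46}{9}} = \sqrt{- \frac{154}{9}} = \frac{i \sqrt{154}}{3}$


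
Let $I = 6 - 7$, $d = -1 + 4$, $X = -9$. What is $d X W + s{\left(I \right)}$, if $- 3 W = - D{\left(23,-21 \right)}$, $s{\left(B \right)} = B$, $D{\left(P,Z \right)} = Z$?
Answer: $188$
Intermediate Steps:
$d = 3$
$I = -1$ ($I = 6 - 7 = -1$)
$W = -7$ ($W = - \frac{\left(-1\right) \left(-21\right)}{3} = \left(- \frac{1}{3}\right) 21 = -7$)
$d X W + s{\left(I \right)} = 3 \left(-9\right) \left(-7\right) - 1 = \left(-27\right) \left(-7\right) - 1 = 189 - 1 = 188$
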